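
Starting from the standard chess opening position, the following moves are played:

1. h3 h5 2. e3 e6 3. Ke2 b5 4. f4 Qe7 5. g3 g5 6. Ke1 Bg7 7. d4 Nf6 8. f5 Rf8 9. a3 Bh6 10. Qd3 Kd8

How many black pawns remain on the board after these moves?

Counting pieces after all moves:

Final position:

  a b c d e f g h
  ─────────────────
8│♜ ♞ ♝ ♚ · ♜ · ·│8
7│♟ · ♟ ♟ ♛ ♟ · ·│7
6│· · · · ♟ ♞ · ♝│6
5│· ♟ · · · ♙ ♟ ♟│5
4│· · · ♙ · · · ·│4
3│♙ · · ♕ ♙ · ♙ ♙│3
2│· ♙ ♙ · · · · ·│2
1│♖ ♘ ♗ · ♔ ♗ ♘ ♖│1
  ─────────────────
  a b c d e f g h


8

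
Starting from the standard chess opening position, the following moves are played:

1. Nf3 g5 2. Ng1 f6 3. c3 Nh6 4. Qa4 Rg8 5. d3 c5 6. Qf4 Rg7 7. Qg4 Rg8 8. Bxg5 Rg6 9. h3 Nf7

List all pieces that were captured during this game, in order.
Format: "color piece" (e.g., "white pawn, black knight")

Tracking captures:
  Bxg5: captured black pawn

black pawn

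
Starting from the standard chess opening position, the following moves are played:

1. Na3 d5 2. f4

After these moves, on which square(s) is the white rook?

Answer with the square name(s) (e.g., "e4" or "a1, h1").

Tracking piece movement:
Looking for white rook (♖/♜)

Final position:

  a b c d e f g h
  ─────────────────
8│♜ ♞ ♝ ♛ ♚ ♝ ♞ ♜│8
7│♟ ♟ ♟ · ♟ ♟ ♟ ♟│7
6│· · · · · · · ·│6
5│· · · ♟ · · · ·│5
4│· · · · · ♙ · ·│4
3│♘ · · · · · · ·│3
2│♙ ♙ ♙ ♙ ♙ · ♙ ♙│2
1│♖ · ♗ ♕ ♔ ♗ ♘ ♖│1
  ─────────────────
  a b c d e f g h


a1, h1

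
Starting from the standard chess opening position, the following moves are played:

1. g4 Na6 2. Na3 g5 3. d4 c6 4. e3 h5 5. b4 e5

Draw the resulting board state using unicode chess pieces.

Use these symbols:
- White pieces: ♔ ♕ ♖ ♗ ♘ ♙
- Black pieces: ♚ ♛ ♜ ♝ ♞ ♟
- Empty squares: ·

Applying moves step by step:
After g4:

♜ ♞ ♝ ♛ ♚ ♝ ♞ ♜
♟ ♟ ♟ ♟ ♟ ♟ ♟ ♟
· · · · · · · ·
· · · · · · · ·
· · · · · · ♙ ·
· · · · · · · ·
♙ ♙ ♙ ♙ ♙ ♙ · ♙
♖ ♘ ♗ ♕ ♔ ♗ ♘ ♖


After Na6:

♜ · ♝ ♛ ♚ ♝ ♞ ♜
♟ ♟ ♟ ♟ ♟ ♟ ♟ ♟
♞ · · · · · · ·
· · · · · · · ·
· · · · · · ♙ ·
· · · · · · · ·
♙ ♙ ♙ ♙ ♙ ♙ · ♙
♖ ♘ ♗ ♕ ♔ ♗ ♘ ♖


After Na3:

♜ · ♝ ♛ ♚ ♝ ♞ ♜
♟ ♟ ♟ ♟ ♟ ♟ ♟ ♟
♞ · · · · · · ·
· · · · · · · ·
· · · · · · ♙ ·
♘ · · · · · · ·
♙ ♙ ♙ ♙ ♙ ♙ · ♙
♖ · ♗ ♕ ♔ ♗ ♘ ♖


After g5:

♜ · ♝ ♛ ♚ ♝ ♞ ♜
♟ ♟ ♟ ♟ ♟ ♟ · ♟
♞ · · · · · · ·
· · · · · · ♟ ·
· · · · · · ♙ ·
♘ · · · · · · ·
♙ ♙ ♙ ♙ ♙ ♙ · ♙
♖ · ♗ ♕ ♔ ♗ ♘ ♖


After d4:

♜ · ♝ ♛ ♚ ♝ ♞ ♜
♟ ♟ ♟ ♟ ♟ ♟ · ♟
♞ · · · · · · ·
· · · · · · ♟ ·
· · · ♙ · · ♙ ·
♘ · · · · · · ·
♙ ♙ ♙ · ♙ ♙ · ♙
♖ · ♗ ♕ ♔ ♗ ♘ ♖


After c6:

♜ · ♝ ♛ ♚ ♝ ♞ ♜
♟ ♟ · ♟ ♟ ♟ · ♟
♞ · ♟ · · · · ·
· · · · · · ♟ ·
· · · ♙ · · ♙ ·
♘ · · · · · · ·
♙ ♙ ♙ · ♙ ♙ · ♙
♖ · ♗ ♕ ♔ ♗ ♘ ♖


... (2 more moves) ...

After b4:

♜ · ♝ ♛ ♚ ♝ ♞ ♜
♟ ♟ · ♟ ♟ ♟ · ·
♞ · ♟ · · · · ·
· · · · · · ♟ ♟
· ♙ · ♙ · · ♙ ·
♘ · · · ♙ · · ·
♙ · ♙ · · ♙ · ♙
♖ · ♗ ♕ ♔ ♗ ♘ ♖


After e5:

♜ · ♝ ♛ ♚ ♝ ♞ ♜
♟ ♟ · ♟ · ♟ · ·
♞ · ♟ · · · · ·
· · · · ♟ · ♟ ♟
· ♙ · ♙ · · ♙ ·
♘ · · · ♙ · · ·
♙ · ♙ · · ♙ · ♙
♖ · ♗ ♕ ♔ ♗ ♘ ♖



  a b c d e f g h
  ─────────────────
8│♜ · ♝ ♛ ♚ ♝ ♞ ♜│8
7│♟ ♟ · ♟ · ♟ · ·│7
6│♞ · ♟ · · · · ·│6
5│· · · · ♟ · ♟ ♟│5
4│· ♙ · ♙ · · ♙ ·│4
3│♘ · · · ♙ · · ·│3
2│♙ · ♙ · · ♙ · ♙│2
1│♖ · ♗ ♕ ♔ ♗ ♘ ♖│1
  ─────────────────
  a b c d e f g h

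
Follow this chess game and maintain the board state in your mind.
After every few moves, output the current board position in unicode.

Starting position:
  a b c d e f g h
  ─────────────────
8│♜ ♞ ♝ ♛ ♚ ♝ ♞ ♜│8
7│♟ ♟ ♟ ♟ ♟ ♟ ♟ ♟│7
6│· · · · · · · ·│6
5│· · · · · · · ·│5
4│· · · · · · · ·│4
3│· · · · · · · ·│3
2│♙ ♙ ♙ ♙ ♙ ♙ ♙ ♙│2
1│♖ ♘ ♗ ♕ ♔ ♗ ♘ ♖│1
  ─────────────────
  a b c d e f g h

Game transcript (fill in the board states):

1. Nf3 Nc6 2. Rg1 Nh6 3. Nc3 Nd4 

  a b c d e f g h
  ─────────────────
8│♜ · ♝ ♛ ♚ ♝ · ♜│8
7│♟ ♟ ♟ ♟ ♟ ♟ ♟ ♟│7
6│· · · · · · · ♞│6
5│· · · · · · · ·│5
4│· · · ♞ · · · ·│4
3│· · ♘ · · ♘ · ·│3
2│♙ ♙ ♙ ♙ ♙ ♙ ♙ ♙│2
1│♖ · ♗ ♕ ♔ ♗ ♖ ·│1
  ─────────────────
  a b c d e f g h

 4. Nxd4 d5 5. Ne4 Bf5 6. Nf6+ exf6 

  a b c d e f g h
  ─────────────────
8│♜ · · ♛ ♚ ♝ · ♜│8
7│♟ ♟ ♟ · · ♟ ♟ ♟│7
6│· · · · · ♟ · ♞│6
5│· · · ♟ · ♝ · ·│5
4│· · · ♘ · · · ·│4
3│· · · · · · · ·│3
2│♙ ♙ ♙ ♙ ♙ ♙ ♙ ♙│2
1│♖ · ♗ ♕ ♔ ♗ ♖ ·│1
  ─────────────────
  a b c d e f g h

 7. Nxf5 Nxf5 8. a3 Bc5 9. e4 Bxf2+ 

  a b c d e f g h
  ─────────────────
8│♜ · · ♛ ♚ · · ♜│8
7│♟ ♟ ♟ · · ♟ ♟ ♟│7
6│· · · · · ♟ · ·│6
5│· · · ♟ · ♞ · ·│5
4│· · · · ♙ · · ·│4
3│♙ · · · · · · ·│3
2│· ♙ ♙ ♙ · ♝ ♙ ♙│2
1│♖ · ♗ ♕ ♔ ♗ ♖ ·│1
  ─────────────────
  a b c d e f g h

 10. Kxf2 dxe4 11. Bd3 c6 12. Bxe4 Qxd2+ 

  a b c d e f g h
  ─────────────────
8│♜ · · · ♚ · · ♜│8
7│♟ ♟ · · · ♟ ♟ ♟│7
6│· · ♟ · · ♟ · ·│6
5│· · · · · ♞ · ·│5
4│· · · · ♗ · · ·│4
3│♙ · · · · · · ·│3
2│· ♙ ♙ ♛ · ♔ ♙ ♙│2
1│♖ · ♗ ♕ · · ♖ ·│1
  ─────────────────
  a b c d e f g h

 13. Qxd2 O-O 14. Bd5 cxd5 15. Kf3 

  a b c d e f g h
  ─────────────────
8│♜ · · · · ♜ ♚ ·│8
7│♟ ♟ · · · ♟ ♟ ♟│7
6│· · · · · ♟ · ·│6
5│· · · ♟ · ♞ · ·│5
4│· · · · · · · ·│4
3│♙ · · · · ♔ · ·│3
2│· ♙ ♙ ♕ · · ♙ ♙│2
1│♖ · ♗ · · · ♖ ·│1
  ─────────────────
  a b c d e f g h


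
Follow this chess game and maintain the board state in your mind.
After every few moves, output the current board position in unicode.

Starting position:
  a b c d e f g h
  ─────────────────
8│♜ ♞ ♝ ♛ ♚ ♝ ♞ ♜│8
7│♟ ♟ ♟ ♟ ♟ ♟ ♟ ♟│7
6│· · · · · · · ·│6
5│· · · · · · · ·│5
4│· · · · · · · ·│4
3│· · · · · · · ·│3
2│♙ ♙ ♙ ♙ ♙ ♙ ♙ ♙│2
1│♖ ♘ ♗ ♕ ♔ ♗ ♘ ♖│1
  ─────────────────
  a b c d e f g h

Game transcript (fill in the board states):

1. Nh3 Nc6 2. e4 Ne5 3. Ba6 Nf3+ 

  a b c d e f g h
  ─────────────────
8│♜ · ♝ ♛ ♚ ♝ ♞ ♜│8
7│♟ ♟ ♟ ♟ ♟ ♟ ♟ ♟│7
6│♗ · · · · · · ·│6
5│· · · · · · · ·│5
4│· · · · ♙ · · ·│4
3│· · · · · ♞ · ♘│3
2│♙ ♙ ♙ ♙ · ♙ ♙ ♙│2
1│♖ ♘ ♗ ♕ ♔ · · ♖│1
  ─────────────────
  a b c d e f g h

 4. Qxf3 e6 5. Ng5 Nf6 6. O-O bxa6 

  a b c d e f g h
  ─────────────────
8│♜ · ♝ ♛ ♚ ♝ · ♜│8
7│♟ · ♟ ♟ · ♟ ♟ ♟│7
6│♟ · · · ♟ ♞ · ·│6
5│· · · · · · ♘ ·│5
4│· · · · ♙ · · ·│4
3│· · · · · ♕ · ·│3
2│♙ ♙ ♙ ♙ · ♙ ♙ ♙│2
1│♖ ♘ ♗ · · ♖ ♔ ·│1
  ─────────────────
  a b c d e f g h

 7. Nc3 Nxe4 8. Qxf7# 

  a b c d e f g h
  ─────────────────
8│♜ · ♝ ♛ ♚ ♝ · ♜│8
7│♟ · ♟ ♟ · ♕ ♟ ♟│7
6│♟ · · · ♟ · · ·│6
5│· · · · · · ♘ ·│5
4│· · · · ♞ · · ·│4
3│· · ♘ · · · · ·│3
2│♙ ♙ ♙ ♙ · ♙ ♙ ♙│2
1│♖ · ♗ · · ♖ ♔ ·│1
  ─────────────────
  a b c d e f g h


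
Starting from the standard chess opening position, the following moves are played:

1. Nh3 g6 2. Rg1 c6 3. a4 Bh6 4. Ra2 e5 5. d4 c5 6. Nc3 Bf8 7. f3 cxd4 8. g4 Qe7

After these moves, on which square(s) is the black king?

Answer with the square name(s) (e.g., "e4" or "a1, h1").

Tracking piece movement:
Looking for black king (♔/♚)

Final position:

  a b c d e f g h
  ─────────────────
8│♜ ♞ ♝ · ♚ ♝ ♞ ♜│8
7│♟ ♟ · ♟ ♛ ♟ · ♟│7
6│· · · · · · ♟ ·│6
5│· · · · ♟ · · ·│5
4│♙ · · ♟ · · ♙ ·│4
3│· · ♘ · · ♙ · ♘│3
2│♖ ♙ ♙ · ♙ · · ♙│2
1│· · ♗ ♕ ♔ ♗ ♖ ·│1
  ─────────────────
  a b c d e f g h


e8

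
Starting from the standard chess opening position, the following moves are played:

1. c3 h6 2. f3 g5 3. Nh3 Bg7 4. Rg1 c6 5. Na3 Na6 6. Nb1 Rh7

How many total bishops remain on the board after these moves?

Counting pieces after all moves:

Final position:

  a b c d e f g h
  ─────────────────
8│♜ · ♝ ♛ ♚ · ♞ ·│8
7│♟ ♟ · ♟ ♟ ♟ ♝ ♜│7
6│♞ · ♟ · · · · ♟│6
5│· · · · · · ♟ ·│5
4│· · · · · · · ·│4
3│· · ♙ · · ♙ · ♘│3
2│♙ ♙ · ♙ ♙ · ♙ ♙│2
1│♖ ♘ ♗ ♕ ♔ ♗ ♖ ·│1
  ─────────────────
  a b c d e f g h


4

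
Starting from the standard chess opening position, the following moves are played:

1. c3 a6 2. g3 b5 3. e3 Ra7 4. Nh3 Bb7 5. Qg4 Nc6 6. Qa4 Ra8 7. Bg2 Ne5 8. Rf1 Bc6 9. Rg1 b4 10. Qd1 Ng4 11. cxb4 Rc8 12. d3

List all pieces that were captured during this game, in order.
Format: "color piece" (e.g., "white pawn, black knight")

Tracking captures:
  cxb4: captured black pawn

black pawn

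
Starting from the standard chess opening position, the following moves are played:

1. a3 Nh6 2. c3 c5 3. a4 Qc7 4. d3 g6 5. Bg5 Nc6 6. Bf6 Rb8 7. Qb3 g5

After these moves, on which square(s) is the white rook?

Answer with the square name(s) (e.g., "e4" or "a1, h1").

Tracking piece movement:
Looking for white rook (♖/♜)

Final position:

  a b c d e f g h
  ─────────────────
8│· ♜ ♝ · ♚ ♝ · ♜│8
7│♟ ♟ ♛ ♟ ♟ ♟ · ♟│7
6│· · ♞ · · ♗ · ♞│6
5│· · ♟ · · · ♟ ·│5
4│♙ · · · · · · ·│4
3│· ♕ ♙ ♙ · · · ·│3
2│· ♙ · · ♙ ♙ ♙ ♙│2
1│♖ ♘ · · ♔ ♗ ♘ ♖│1
  ─────────────────
  a b c d e f g h


a1, h1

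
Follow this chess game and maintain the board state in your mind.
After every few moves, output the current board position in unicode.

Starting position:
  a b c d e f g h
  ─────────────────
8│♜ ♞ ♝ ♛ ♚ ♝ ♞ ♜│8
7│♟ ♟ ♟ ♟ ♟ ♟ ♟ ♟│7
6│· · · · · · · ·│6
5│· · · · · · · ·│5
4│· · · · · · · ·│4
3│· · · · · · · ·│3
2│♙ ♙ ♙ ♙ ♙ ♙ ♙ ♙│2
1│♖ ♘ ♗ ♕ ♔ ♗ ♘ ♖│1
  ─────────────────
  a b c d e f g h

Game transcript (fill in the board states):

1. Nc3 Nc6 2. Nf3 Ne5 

  a b c d e f g h
  ─────────────────
8│♜ · ♝ ♛ ♚ ♝ ♞ ♜│8
7│♟ ♟ ♟ ♟ ♟ ♟ ♟ ♟│7
6│· · · · · · · ·│6
5│· · · · ♞ · · ·│5
4│· · · · · · · ·│4
3│· · ♘ · · ♘ · ·│3
2│♙ ♙ ♙ ♙ ♙ ♙ ♙ ♙│2
1│♖ · ♗ ♕ ♔ ♗ · ♖│1
  ─────────────────
  a b c d e f g h

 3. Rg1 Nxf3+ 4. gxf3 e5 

  a b c d e f g h
  ─────────────────
8│♜ · ♝ ♛ ♚ ♝ ♞ ♜│8
7│♟ ♟ ♟ ♟ · ♟ ♟ ♟│7
6│· · · · · · · ·│6
5│· · · · ♟ · · ·│5
4│· · · · · · · ·│4
3│· · ♘ · · ♙ · ·│3
2│♙ ♙ ♙ ♙ ♙ ♙ · ♙│2
1│♖ · ♗ ♕ ♔ ♗ ♖ ·│1
  ─────────────────
  a b c d e f g h

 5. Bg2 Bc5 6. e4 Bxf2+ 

  a b c d e f g h
  ─────────────────
8│♜ · ♝ ♛ ♚ · ♞ ♜│8
7│♟ ♟ ♟ ♟ · ♟ ♟ ♟│7
6│· · · · · · · ·│6
5│· · · · ♟ · · ·│5
4│· · · · ♙ · · ·│4
3│· · ♘ · · ♙ · ·│3
2│♙ ♙ ♙ ♙ · ♝ ♗ ♙│2
1│♖ · ♗ ♕ ♔ · ♖ ·│1
  ─────────────────
  a b c d e f g h

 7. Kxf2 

  a b c d e f g h
  ─────────────────
8│♜ · ♝ ♛ ♚ · ♞ ♜│8
7│♟ ♟ ♟ ♟ · ♟ ♟ ♟│7
6│· · · · · · · ·│6
5│· · · · ♟ · · ·│5
4│· · · · ♙ · · ·│4
3│· · ♘ · · ♙ · ·│3
2│♙ ♙ ♙ ♙ · ♔ ♗ ♙│2
1│♖ · ♗ ♕ · · ♖ ·│1
  ─────────────────
  a b c d e f g h


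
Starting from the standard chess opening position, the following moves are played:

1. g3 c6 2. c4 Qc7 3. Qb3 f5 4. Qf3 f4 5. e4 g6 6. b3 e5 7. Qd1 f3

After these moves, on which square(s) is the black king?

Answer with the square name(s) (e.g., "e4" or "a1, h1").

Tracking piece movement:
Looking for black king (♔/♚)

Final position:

  a b c d e f g h
  ─────────────────
8│♜ ♞ ♝ · ♚ ♝ ♞ ♜│8
7│♟ ♟ ♛ ♟ · · · ♟│7
6│· · ♟ · · · ♟ ·│6
5│· · · · ♟ · · ·│5
4│· · ♙ · ♙ · · ·│4
3│· ♙ · · · ♟ ♙ ·│3
2│♙ · · ♙ · ♙ · ♙│2
1│♖ ♘ ♗ ♕ ♔ ♗ ♘ ♖│1
  ─────────────────
  a b c d e f g h


e8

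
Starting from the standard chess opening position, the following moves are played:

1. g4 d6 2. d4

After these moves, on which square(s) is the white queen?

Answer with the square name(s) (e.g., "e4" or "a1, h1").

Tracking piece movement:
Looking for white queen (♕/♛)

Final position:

  a b c d e f g h
  ─────────────────
8│♜ ♞ ♝ ♛ ♚ ♝ ♞ ♜│8
7│♟ ♟ ♟ · ♟ ♟ ♟ ♟│7
6│· · · ♟ · · · ·│6
5│· · · · · · · ·│5
4│· · · ♙ · · ♙ ·│4
3│· · · · · · · ·│3
2│♙ ♙ ♙ · ♙ ♙ · ♙│2
1│♖ ♘ ♗ ♕ ♔ ♗ ♘ ♖│1
  ─────────────────
  a b c d e f g h


d1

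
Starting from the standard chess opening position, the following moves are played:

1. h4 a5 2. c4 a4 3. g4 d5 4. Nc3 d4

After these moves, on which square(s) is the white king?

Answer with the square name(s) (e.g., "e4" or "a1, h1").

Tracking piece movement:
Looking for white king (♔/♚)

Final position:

  a b c d e f g h
  ─────────────────
8│♜ ♞ ♝ ♛ ♚ ♝ ♞ ♜│8
7│· ♟ ♟ · ♟ ♟ ♟ ♟│7
6│· · · · · · · ·│6
5│· · · · · · · ·│5
4│♟ · ♙ ♟ · · ♙ ♙│4
3│· · ♘ · · · · ·│3
2│♙ ♙ · ♙ ♙ ♙ · ·│2
1│♖ · ♗ ♕ ♔ ♗ ♘ ♖│1
  ─────────────────
  a b c d e f g h


e1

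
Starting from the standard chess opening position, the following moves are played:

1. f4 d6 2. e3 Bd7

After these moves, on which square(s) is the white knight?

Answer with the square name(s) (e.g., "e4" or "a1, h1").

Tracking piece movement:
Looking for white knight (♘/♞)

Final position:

  a b c d e f g h
  ─────────────────
8│♜ ♞ · ♛ ♚ ♝ ♞ ♜│8
7│♟ ♟ ♟ ♝ ♟ ♟ ♟ ♟│7
6│· · · ♟ · · · ·│6
5│· · · · · · · ·│5
4│· · · · · ♙ · ·│4
3│· · · · ♙ · · ·│3
2│♙ ♙ ♙ ♙ · · ♙ ♙│2
1│♖ ♘ ♗ ♕ ♔ ♗ ♘ ♖│1
  ─────────────────
  a b c d e f g h


b1, g1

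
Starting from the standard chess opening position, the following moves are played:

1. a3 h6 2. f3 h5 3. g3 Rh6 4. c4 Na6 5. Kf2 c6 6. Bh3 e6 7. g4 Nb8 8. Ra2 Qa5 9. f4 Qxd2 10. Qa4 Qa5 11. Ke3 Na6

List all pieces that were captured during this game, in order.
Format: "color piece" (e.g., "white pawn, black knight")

Tracking captures:
  Qxd2: captured white pawn

white pawn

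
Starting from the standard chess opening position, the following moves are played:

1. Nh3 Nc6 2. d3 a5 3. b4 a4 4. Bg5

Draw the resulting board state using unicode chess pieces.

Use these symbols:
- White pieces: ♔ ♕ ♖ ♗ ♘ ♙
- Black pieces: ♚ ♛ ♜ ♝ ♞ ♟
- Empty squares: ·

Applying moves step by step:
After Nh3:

♜ ♞ ♝ ♛ ♚ ♝ ♞ ♜
♟ ♟ ♟ ♟ ♟ ♟ ♟ ♟
· · · · · · · ·
· · · · · · · ·
· · · · · · · ·
· · · · · · · ♘
♙ ♙ ♙ ♙ ♙ ♙ ♙ ♙
♖ ♘ ♗ ♕ ♔ ♗ · ♖


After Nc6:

♜ · ♝ ♛ ♚ ♝ ♞ ♜
♟ ♟ ♟ ♟ ♟ ♟ ♟ ♟
· · ♞ · · · · ·
· · · · · · · ·
· · · · · · · ·
· · · · · · · ♘
♙ ♙ ♙ ♙ ♙ ♙ ♙ ♙
♖ ♘ ♗ ♕ ♔ ♗ · ♖


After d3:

♜ · ♝ ♛ ♚ ♝ ♞ ♜
♟ ♟ ♟ ♟ ♟ ♟ ♟ ♟
· · ♞ · · · · ·
· · · · · · · ·
· · · · · · · ·
· · · ♙ · · · ♘
♙ ♙ ♙ · ♙ ♙ ♙ ♙
♖ ♘ ♗ ♕ ♔ ♗ · ♖


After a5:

♜ · ♝ ♛ ♚ ♝ ♞ ♜
· ♟ ♟ ♟ ♟ ♟ ♟ ♟
· · ♞ · · · · ·
♟ · · · · · · ·
· · · · · · · ·
· · · ♙ · · · ♘
♙ ♙ ♙ · ♙ ♙ ♙ ♙
♖ ♘ ♗ ♕ ♔ ♗ · ♖


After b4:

♜ · ♝ ♛ ♚ ♝ ♞ ♜
· ♟ ♟ ♟ ♟ ♟ ♟ ♟
· · ♞ · · · · ·
♟ · · · · · · ·
· ♙ · · · · · ·
· · · ♙ · · · ♘
♙ · ♙ · ♙ ♙ ♙ ♙
♖ ♘ ♗ ♕ ♔ ♗ · ♖


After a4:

♜ · ♝ ♛ ♚ ♝ ♞ ♜
· ♟ ♟ ♟ ♟ ♟ ♟ ♟
· · ♞ · · · · ·
· · · · · · · ·
♟ ♙ · · · · · ·
· · · ♙ · · · ♘
♙ · ♙ · ♙ ♙ ♙ ♙
♖ ♘ ♗ ♕ ♔ ♗ · ♖


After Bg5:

♜ · ♝ ♛ ♚ ♝ ♞ ♜
· ♟ ♟ ♟ ♟ ♟ ♟ ♟
· · ♞ · · · · ·
· · · · · · ♗ ·
♟ ♙ · · · · · ·
· · · ♙ · · · ♘
♙ · ♙ · ♙ ♙ ♙ ♙
♖ ♘ · ♕ ♔ ♗ · ♖



  a b c d e f g h
  ─────────────────
8│♜ · ♝ ♛ ♚ ♝ ♞ ♜│8
7│· ♟ ♟ ♟ ♟ ♟ ♟ ♟│7
6│· · ♞ · · · · ·│6
5│· · · · · · ♗ ·│5
4│♟ ♙ · · · · · ·│4
3│· · · ♙ · · · ♘│3
2│♙ · ♙ · ♙ ♙ ♙ ♙│2
1│♖ ♘ · ♕ ♔ ♗ · ♖│1
  ─────────────────
  a b c d e f g h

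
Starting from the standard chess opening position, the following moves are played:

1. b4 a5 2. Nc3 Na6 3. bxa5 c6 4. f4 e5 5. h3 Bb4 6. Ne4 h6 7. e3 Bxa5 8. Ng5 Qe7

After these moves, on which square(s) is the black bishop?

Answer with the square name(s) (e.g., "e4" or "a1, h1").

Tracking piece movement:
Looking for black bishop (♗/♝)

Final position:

  a b c d e f g h
  ─────────────────
8│♜ · ♝ · ♚ · ♞ ♜│8
7│· ♟ · ♟ ♛ ♟ ♟ ·│7
6│♞ · ♟ · · · · ♟│6
5│♝ · · · ♟ · ♘ ·│5
4│· · · · · ♙ · ·│4
3│· · · · ♙ · · ♙│3
2│♙ · ♙ ♙ · · ♙ ·│2
1│♖ · ♗ ♕ ♔ ♗ ♘ ♖│1
  ─────────────────
  a b c d e f g h


a5, c8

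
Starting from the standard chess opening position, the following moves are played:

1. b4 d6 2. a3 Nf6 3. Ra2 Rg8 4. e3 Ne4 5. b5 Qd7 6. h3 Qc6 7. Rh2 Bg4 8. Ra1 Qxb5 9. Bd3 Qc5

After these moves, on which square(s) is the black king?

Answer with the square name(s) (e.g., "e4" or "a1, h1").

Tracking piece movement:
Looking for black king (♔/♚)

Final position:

  a b c d e f g h
  ─────────────────
8│♜ ♞ · · ♚ ♝ ♜ ·│8
7│♟ ♟ ♟ · ♟ ♟ ♟ ♟│7
6│· · · ♟ · · · ·│6
5│· · ♛ · · · · ·│5
4│· · · · ♞ · ♝ ·│4
3│♙ · · ♗ ♙ · · ♙│3
2│· · ♙ ♙ · ♙ ♙ ♖│2
1│♖ ♘ ♗ ♕ ♔ · ♘ ·│1
  ─────────────────
  a b c d e f g h


e8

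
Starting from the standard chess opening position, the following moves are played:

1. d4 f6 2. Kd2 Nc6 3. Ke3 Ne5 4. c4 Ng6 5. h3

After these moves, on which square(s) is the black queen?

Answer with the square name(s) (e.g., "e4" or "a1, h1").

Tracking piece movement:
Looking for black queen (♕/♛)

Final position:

  a b c d e f g h
  ─────────────────
8│♜ · ♝ ♛ ♚ ♝ ♞ ♜│8
7│♟ ♟ ♟ ♟ ♟ · ♟ ♟│7
6│· · · · · ♟ ♞ ·│6
5│· · · · · · · ·│5
4│· · ♙ ♙ · · · ·│4
3│· · · · ♔ · · ♙│3
2│♙ ♙ · · ♙ ♙ ♙ ·│2
1│♖ ♘ ♗ ♕ · ♗ ♘ ♖│1
  ─────────────────
  a b c d e f g h


d8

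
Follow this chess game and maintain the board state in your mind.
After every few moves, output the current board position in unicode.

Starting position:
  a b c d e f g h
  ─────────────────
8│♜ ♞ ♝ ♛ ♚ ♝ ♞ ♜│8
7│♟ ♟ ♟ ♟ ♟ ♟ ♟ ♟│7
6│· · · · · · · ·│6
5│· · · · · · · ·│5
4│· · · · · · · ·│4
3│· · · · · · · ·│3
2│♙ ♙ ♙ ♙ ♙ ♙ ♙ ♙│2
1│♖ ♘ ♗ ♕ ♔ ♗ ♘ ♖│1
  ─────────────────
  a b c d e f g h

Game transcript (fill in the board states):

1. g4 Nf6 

  a b c d e f g h
  ─────────────────
8│♜ ♞ ♝ ♛ ♚ ♝ · ♜│8
7│♟ ♟ ♟ ♟ ♟ ♟ ♟ ♟│7
6│· · · · · ♞ · ·│6
5│· · · · · · · ·│5
4│· · · · · · ♙ ·│4
3│· · · · · · · ·│3
2│♙ ♙ ♙ ♙ ♙ ♙ · ♙│2
1│♖ ♘ ♗ ♕ ♔ ♗ ♘ ♖│1
  ─────────────────
  a b c d e f g h

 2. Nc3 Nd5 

  a b c d e f g h
  ─────────────────
8│♜ ♞ ♝ ♛ ♚ ♝ · ♜│8
7│♟ ♟ ♟ ♟ ♟ ♟ ♟ ♟│7
6│· · · · · · · ·│6
5│· · · ♞ · · · ·│5
4│· · · · · · ♙ ·│4
3│· · ♘ · · · · ·│3
2│♙ ♙ ♙ ♙ ♙ ♙ · ♙│2
1│♖ · ♗ ♕ ♔ ♗ ♘ ♖│1
  ─────────────────
  a b c d e f g h

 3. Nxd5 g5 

  a b c d e f g h
  ─────────────────
8│♜ ♞ ♝ ♛ ♚ ♝ · ♜│8
7│♟ ♟ ♟ ♟ ♟ ♟ · ♟│7
6│· · · · · · · ·│6
5│· · · ♘ · · ♟ ·│5
4│· · · · · · ♙ ·│4
3│· · · · · · · ·│3
2│♙ ♙ ♙ ♙ ♙ ♙ · ♙│2
1│♖ · ♗ ♕ ♔ ♗ ♘ ♖│1
  ─────────────────
  a b c d e f g h

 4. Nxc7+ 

  a b c d e f g h
  ─────────────────
8│♜ ♞ ♝ ♛ ♚ ♝ · ♜│8
7│♟ ♟ ♘ ♟ ♟ ♟ · ♟│7
6│· · · · · · · ·│6
5│· · · · · · ♟ ·│5
4│· · · · · · ♙ ·│4
3│· · · · · · · ·│3
2│♙ ♙ ♙ ♙ ♙ ♙ · ♙│2
1│♖ · ♗ ♕ ♔ ♗ ♘ ♖│1
  ─────────────────
  a b c d e f g h


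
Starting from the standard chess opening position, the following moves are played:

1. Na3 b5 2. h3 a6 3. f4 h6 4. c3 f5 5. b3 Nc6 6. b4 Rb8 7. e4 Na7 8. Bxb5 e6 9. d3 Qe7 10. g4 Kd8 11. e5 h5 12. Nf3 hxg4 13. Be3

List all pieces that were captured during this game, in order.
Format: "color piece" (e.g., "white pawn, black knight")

Tracking captures:
  Bxb5: captured black pawn
  hxg4: captured white pawn

black pawn, white pawn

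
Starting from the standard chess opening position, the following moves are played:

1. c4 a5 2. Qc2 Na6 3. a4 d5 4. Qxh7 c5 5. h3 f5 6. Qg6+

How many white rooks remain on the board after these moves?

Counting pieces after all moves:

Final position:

  a b c d e f g h
  ─────────────────
8│♜ · ♝ ♛ ♚ ♝ ♞ ♜│8
7│· ♟ · · ♟ · ♟ ·│7
6│♞ · · · · · ♕ ·│6
5│♟ · ♟ ♟ · ♟ · ·│5
4│♙ · ♙ · · · · ·│4
3│· · · · · · · ♙│3
2│· ♙ · ♙ ♙ ♙ ♙ ·│2
1│♖ ♘ ♗ · ♔ ♗ ♘ ♖│1
  ─────────────────
  a b c d e f g h


2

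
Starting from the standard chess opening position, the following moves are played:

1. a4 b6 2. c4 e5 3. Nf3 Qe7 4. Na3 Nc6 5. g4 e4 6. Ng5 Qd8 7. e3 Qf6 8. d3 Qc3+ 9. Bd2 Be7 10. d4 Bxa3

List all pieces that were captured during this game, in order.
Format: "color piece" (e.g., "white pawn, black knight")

Tracking captures:
  Bxa3: captured white knight

white knight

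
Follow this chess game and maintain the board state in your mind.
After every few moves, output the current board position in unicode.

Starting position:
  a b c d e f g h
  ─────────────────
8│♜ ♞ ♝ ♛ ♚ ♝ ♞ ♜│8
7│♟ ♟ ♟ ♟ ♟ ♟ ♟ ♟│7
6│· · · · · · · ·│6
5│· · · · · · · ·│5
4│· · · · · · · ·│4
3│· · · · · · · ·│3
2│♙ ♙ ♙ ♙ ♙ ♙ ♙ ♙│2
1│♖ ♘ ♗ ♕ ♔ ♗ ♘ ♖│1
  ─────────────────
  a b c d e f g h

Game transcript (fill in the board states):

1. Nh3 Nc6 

  a b c d e f g h
  ─────────────────
8│♜ · ♝ ♛ ♚ ♝ ♞ ♜│8
7│♟ ♟ ♟ ♟ ♟ ♟ ♟ ♟│7
6│· · ♞ · · · · ·│6
5│· · · · · · · ·│5
4│· · · · · · · ·│4
3│· · · · · · · ♘│3
2│♙ ♙ ♙ ♙ ♙ ♙ ♙ ♙│2
1│♖ ♘ ♗ ♕ ♔ ♗ · ♖│1
  ─────────────────
  a b c d e f g h

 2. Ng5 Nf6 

  a b c d e f g h
  ─────────────────
8│♜ · ♝ ♛ ♚ ♝ · ♜│8
7│♟ ♟ ♟ ♟ ♟ ♟ ♟ ♟│7
6│· · ♞ · · ♞ · ·│6
5│· · · · · · ♘ ·│5
4│· · · · · · · ·│4
3│· · · · · · · ·│3
2│♙ ♙ ♙ ♙ ♙ ♙ ♙ ♙│2
1│♖ ♘ ♗ ♕ ♔ ♗ · ♖│1
  ─────────────────
  a b c d e f g h

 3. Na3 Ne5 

  a b c d e f g h
  ─────────────────
8│♜ · ♝ ♛ ♚ ♝ · ♜│8
7│♟ ♟ ♟ ♟ ♟ ♟ ♟ ♟│7
6│· · · · · ♞ · ·│6
5│· · · · ♞ · ♘ ·│5
4│· · · · · · · ·│4
3│♘ · · · · · · ·│3
2│♙ ♙ ♙ ♙ ♙ ♙ ♙ ♙│2
1│♖ · ♗ ♕ ♔ ♗ · ♖│1
  ─────────────────
  a b c d e f g h

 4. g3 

  a b c d e f g h
  ─────────────────
8│♜ · ♝ ♛ ♚ ♝ · ♜│8
7│♟ ♟ ♟ ♟ ♟ ♟ ♟ ♟│7
6│· · · · · ♞ · ·│6
5│· · · · ♞ · ♘ ·│5
4│· · · · · · · ·│4
3│♘ · · · · · ♙ ·│3
2│♙ ♙ ♙ ♙ ♙ ♙ · ♙│2
1│♖ · ♗ ♕ ♔ ♗ · ♖│1
  ─────────────────
  a b c d e f g h


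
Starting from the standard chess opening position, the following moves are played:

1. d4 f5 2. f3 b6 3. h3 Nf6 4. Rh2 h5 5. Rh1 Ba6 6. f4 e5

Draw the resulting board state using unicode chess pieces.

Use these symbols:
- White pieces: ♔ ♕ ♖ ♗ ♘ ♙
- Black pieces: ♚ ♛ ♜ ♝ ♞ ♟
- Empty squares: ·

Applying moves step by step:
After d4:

♜ ♞ ♝ ♛ ♚ ♝ ♞ ♜
♟ ♟ ♟ ♟ ♟ ♟ ♟ ♟
· · · · · · · ·
· · · · · · · ·
· · · ♙ · · · ·
· · · · · · · ·
♙ ♙ ♙ · ♙ ♙ ♙ ♙
♖ ♘ ♗ ♕ ♔ ♗ ♘ ♖


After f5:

♜ ♞ ♝ ♛ ♚ ♝ ♞ ♜
♟ ♟ ♟ ♟ ♟ · ♟ ♟
· · · · · · · ·
· · · · · ♟ · ·
· · · ♙ · · · ·
· · · · · · · ·
♙ ♙ ♙ · ♙ ♙ ♙ ♙
♖ ♘ ♗ ♕ ♔ ♗ ♘ ♖


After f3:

♜ ♞ ♝ ♛ ♚ ♝ ♞ ♜
♟ ♟ ♟ ♟ ♟ · ♟ ♟
· · · · · · · ·
· · · · · ♟ · ·
· · · ♙ · · · ·
· · · · · ♙ · ·
♙ ♙ ♙ · ♙ · ♙ ♙
♖ ♘ ♗ ♕ ♔ ♗ ♘ ♖


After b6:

♜ ♞ ♝ ♛ ♚ ♝ ♞ ♜
♟ · ♟ ♟ ♟ · ♟ ♟
· ♟ · · · · · ·
· · · · · ♟ · ·
· · · ♙ · · · ·
· · · · · ♙ · ·
♙ ♙ ♙ · ♙ · ♙ ♙
♖ ♘ ♗ ♕ ♔ ♗ ♘ ♖


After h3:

♜ ♞ ♝ ♛ ♚ ♝ ♞ ♜
♟ · ♟ ♟ ♟ · ♟ ♟
· ♟ · · · · · ·
· · · · · ♟ · ·
· · · ♙ · · · ·
· · · · · ♙ · ♙
♙ ♙ ♙ · ♙ · ♙ ·
♖ ♘ ♗ ♕ ♔ ♗ ♘ ♖


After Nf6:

♜ ♞ ♝ ♛ ♚ ♝ · ♜
♟ · ♟ ♟ ♟ · ♟ ♟
· ♟ · · · ♞ · ·
· · · · · ♟ · ·
· · · ♙ · · · ·
· · · · · ♙ · ♙
♙ ♙ ♙ · ♙ · ♙ ·
♖ ♘ ♗ ♕ ♔ ♗ ♘ ♖


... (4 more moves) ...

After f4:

♜ ♞ · ♛ ♚ ♝ · ♜
♟ · ♟ ♟ ♟ · ♟ ·
♝ ♟ · · · ♞ · ·
· · · · · ♟ · ♟
· · · ♙ · ♙ · ·
· · · · · · · ♙
♙ ♙ ♙ · ♙ · ♙ ·
♖ ♘ ♗ ♕ ♔ ♗ ♘ ♖


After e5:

♜ ♞ · ♛ ♚ ♝ · ♜
♟ · ♟ ♟ · · ♟ ·
♝ ♟ · · · ♞ · ·
· · · · ♟ ♟ · ♟
· · · ♙ · ♙ · ·
· · · · · · · ♙
♙ ♙ ♙ · ♙ · ♙ ·
♖ ♘ ♗ ♕ ♔ ♗ ♘ ♖



  a b c d e f g h
  ─────────────────
8│♜ ♞ · ♛ ♚ ♝ · ♜│8
7│♟ · ♟ ♟ · · ♟ ·│7
6│♝ ♟ · · · ♞ · ·│6
5│· · · · ♟ ♟ · ♟│5
4│· · · ♙ · ♙ · ·│4
3│· · · · · · · ♙│3
2│♙ ♙ ♙ · ♙ · ♙ ·│2
1│♖ ♘ ♗ ♕ ♔ ♗ ♘ ♖│1
  ─────────────────
  a b c d e f g h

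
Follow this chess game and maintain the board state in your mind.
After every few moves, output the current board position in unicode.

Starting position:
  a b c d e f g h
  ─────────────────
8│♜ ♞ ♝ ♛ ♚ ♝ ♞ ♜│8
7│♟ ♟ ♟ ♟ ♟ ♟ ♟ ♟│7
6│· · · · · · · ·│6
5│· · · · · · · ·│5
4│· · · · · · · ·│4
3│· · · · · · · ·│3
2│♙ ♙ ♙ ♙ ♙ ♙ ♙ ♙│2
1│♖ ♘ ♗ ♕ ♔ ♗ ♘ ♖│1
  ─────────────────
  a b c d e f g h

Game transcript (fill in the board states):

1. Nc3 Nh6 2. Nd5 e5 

  a b c d e f g h
  ─────────────────
8│♜ ♞ ♝ ♛ ♚ ♝ · ♜│8
7│♟ ♟ ♟ ♟ · ♟ ♟ ♟│7
6│· · · · · · · ♞│6
5│· · · ♘ ♟ · · ·│5
4│· · · · · · · ·│4
3│· · · · · · · ·│3
2│♙ ♙ ♙ ♙ ♙ ♙ ♙ ♙│2
1│♖ · ♗ ♕ ♔ ♗ ♘ ♖│1
  ─────────────────
  a b c d e f g h

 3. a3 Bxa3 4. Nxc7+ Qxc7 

  a b c d e f g h
  ─────────────────
8│♜ ♞ ♝ · ♚ · · ♜│8
7│♟ ♟ ♛ ♟ · ♟ ♟ ♟│7
6│· · · · · · · ♞│6
5│· · · · ♟ · · ·│5
4│· · · · · · · ·│4
3│♝ · · · · · · ·│3
2│· ♙ ♙ ♙ ♙ ♙ ♙ ♙│2
1│♖ · ♗ ♕ ♔ ♗ ♘ ♖│1
  ─────────────────
  a b c d e f g h

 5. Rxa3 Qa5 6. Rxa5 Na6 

  a b c d e f g h
  ─────────────────
8│♜ · ♝ · ♚ · · ♜│8
7│♟ ♟ · ♟ · ♟ ♟ ♟│7
6│♞ · · · · · · ♞│6
5│♖ · · · ♟ · · ·│5
4│· · · · · · · ·│4
3│· · · · · · · ·│3
2│· ♙ ♙ ♙ ♙ ♙ ♙ ♙│2
1│· · ♗ ♕ ♔ ♗ ♘ ♖│1
  ─────────────────
  a b c d e f g h

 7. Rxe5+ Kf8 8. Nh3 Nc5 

  a b c d e f g h
  ─────────────────
8│♜ · ♝ · · ♚ · ♜│8
7│♟ ♟ · ♟ · ♟ ♟ ♟│7
6│· · · · · · · ♞│6
5│· · ♞ · ♖ · · ·│5
4│· · · · · · · ·│4
3│· · · · · · · ♘│3
2│· ♙ ♙ ♙ ♙ ♙ ♙ ♙│2
1│· · ♗ ♕ ♔ ♗ · ♖│1
  ─────────────────
  a b c d e f g h

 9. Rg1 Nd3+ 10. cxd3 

  a b c d e f g h
  ─────────────────
8│♜ · ♝ · · ♚ · ♜│8
7│♟ ♟ · ♟ · ♟ ♟ ♟│7
6│· · · · · · · ♞│6
5│· · · · ♖ · · ·│5
4│· · · · · · · ·│4
3│· · · ♙ · · · ♘│3
2│· ♙ · ♙ ♙ ♙ ♙ ♙│2
1│· · ♗ ♕ ♔ ♗ ♖ ·│1
  ─────────────────
  a b c d e f g h


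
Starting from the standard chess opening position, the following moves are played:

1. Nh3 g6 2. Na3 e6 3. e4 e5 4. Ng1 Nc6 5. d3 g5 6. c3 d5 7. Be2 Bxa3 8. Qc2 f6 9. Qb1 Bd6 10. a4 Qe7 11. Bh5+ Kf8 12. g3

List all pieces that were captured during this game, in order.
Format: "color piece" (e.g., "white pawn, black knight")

Tracking captures:
  Bxa3: captured white knight

white knight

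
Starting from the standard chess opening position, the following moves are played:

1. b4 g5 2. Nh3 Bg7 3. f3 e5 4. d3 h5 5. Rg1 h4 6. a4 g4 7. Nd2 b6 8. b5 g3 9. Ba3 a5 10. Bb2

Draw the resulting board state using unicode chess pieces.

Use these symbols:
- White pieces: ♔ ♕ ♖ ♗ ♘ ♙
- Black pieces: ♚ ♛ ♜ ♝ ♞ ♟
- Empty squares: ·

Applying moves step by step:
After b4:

♜ ♞ ♝ ♛ ♚ ♝ ♞ ♜
♟ ♟ ♟ ♟ ♟ ♟ ♟ ♟
· · · · · · · ·
· · · · · · · ·
· ♙ · · · · · ·
· · · · · · · ·
♙ · ♙ ♙ ♙ ♙ ♙ ♙
♖ ♘ ♗ ♕ ♔ ♗ ♘ ♖


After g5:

♜ ♞ ♝ ♛ ♚ ♝ ♞ ♜
♟ ♟ ♟ ♟ ♟ ♟ · ♟
· · · · · · · ·
· · · · · · ♟ ·
· ♙ · · · · · ·
· · · · · · · ·
♙ · ♙ ♙ ♙ ♙ ♙ ♙
♖ ♘ ♗ ♕ ♔ ♗ ♘ ♖


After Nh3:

♜ ♞ ♝ ♛ ♚ ♝ ♞ ♜
♟ ♟ ♟ ♟ ♟ ♟ · ♟
· · · · · · · ·
· · · · · · ♟ ·
· ♙ · · · · · ·
· · · · · · · ♘
♙ · ♙ ♙ ♙ ♙ ♙ ♙
♖ ♘ ♗ ♕ ♔ ♗ · ♖


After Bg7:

♜ ♞ ♝ ♛ ♚ · ♞ ♜
♟ ♟ ♟ ♟ ♟ ♟ ♝ ♟
· · · · · · · ·
· · · · · · ♟ ·
· ♙ · · · · · ·
· · · · · · · ♘
♙ · ♙ ♙ ♙ ♙ ♙ ♙
♖ ♘ ♗ ♕ ♔ ♗ · ♖


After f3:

♜ ♞ ♝ ♛ ♚ · ♞ ♜
♟ ♟ ♟ ♟ ♟ ♟ ♝ ♟
· · · · · · · ·
· · · · · · ♟ ·
· ♙ · · · · · ·
· · · · · ♙ · ♘
♙ · ♙ ♙ ♙ · ♙ ♙
♖ ♘ ♗ ♕ ♔ ♗ · ♖


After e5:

♜ ♞ ♝ ♛ ♚ · ♞ ♜
♟ ♟ ♟ ♟ · ♟ ♝ ♟
· · · · · · · ·
· · · · ♟ · ♟ ·
· ♙ · · · · · ·
· · · · · ♙ · ♘
♙ · ♙ ♙ ♙ · ♙ ♙
♖ ♘ ♗ ♕ ♔ ♗ · ♖


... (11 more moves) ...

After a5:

♜ ♞ ♝ ♛ ♚ · ♞ ♜
· · ♟ ♟ · ♟ ♝ ·
· ♟ · · · · · ·
♟ ♙ · · ♟ · · ·
♙ · · · · · · ♟
♗ · · ♙ · ♙ ♟ ♘
· · ♙ ♘ ♙ · ♙ ♙
♖ · · ♕ ♔ ♗ ♖ ·


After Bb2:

♜ ♞ ♝ ♛ ♚ · ♞ ♜
· · ♟ ♟ · ♟ ♝ ·
· ♟ · · · · · ·
♟ ♙ · · ♟ · · ·
♙ · · · · · · ♟
· · · ♙ · ♙ ♟ ♘
· ♗ ♙ ♘ ♙ · ♙ ♙
♖ · · ♕ ♔ ♗ ♖ ·



  a b c d e f g h
  ─────────────────
8│♜ ♞ ♝ ♛ ♚ · ♞ ♜│8
7│· · ♟ ♟ · ♟ ♝ ·│7
6│· ♟ · · · · · ·│6
5│♟ ♙ · · ♟ · · ·│5
4│♙ · · · · · · ♟│4
3│· · · ♙ · ♙ ♟ ♘│3
2│· ♗ ♙ ♘ ♙ · ♙ ♙│2
1│♖ · · ♕ ♔ ♗ ♖ ·│1
  ─────────────────
  a b c d e f g h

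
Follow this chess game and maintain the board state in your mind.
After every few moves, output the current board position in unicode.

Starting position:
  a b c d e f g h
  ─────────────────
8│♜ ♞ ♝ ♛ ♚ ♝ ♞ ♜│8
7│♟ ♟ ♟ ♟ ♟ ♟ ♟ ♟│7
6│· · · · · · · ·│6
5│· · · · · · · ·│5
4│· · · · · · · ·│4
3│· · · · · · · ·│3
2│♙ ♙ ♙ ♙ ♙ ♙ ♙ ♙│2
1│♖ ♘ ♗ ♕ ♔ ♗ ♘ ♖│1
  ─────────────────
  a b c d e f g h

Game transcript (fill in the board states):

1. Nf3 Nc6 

  a b c d e f g h
  ─────────────────
8│♜ · ♝ ♛ ♚ ♝ ♞ ♜│8
7│♟ ♟ ♟ ♟ ♟ ♟ ♟ ♟│7
6│· · ♞ · · · · ·│6
5│· · · · · · · ·│5
4│· · · · · · · ·│4
3│· · · · · ♘ · ·│3
2│♙ ♙ ♙ ♙ ♙ ♙ ♙ ♙│2
1│♖ ♘ ♗ ♕ ♔ ♗ · ♖│1
  ─────────────────
  a b c d e f g h

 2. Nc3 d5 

  a b c d e f g h
  ─────────────────
8│♜ · ♝ ♛ ♚ ♝ ♞ ♜│8
7│♟ ♟ ♟ · ♟ ♟ ♟ ♟│7
6│· · ♞ · · · · ·│6
5│· · · ♟ · · · ·│5
4│· · · · · · · ·│4
3│· · ♘ · · ♘ · ·│3
2│♙ ♙ ♙ ♙ ♙ ♙ ♙ ♙│2
1│♖ · ♗ ♕ ♔ ♗ · ♖│1
  ─────────────────
  a b c d e f g h

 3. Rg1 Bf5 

  a b c d e f g h
  ─────────────────
8│♜ · · ♛ ♚ ♝ ♞ ♜│8
7│♟ ♟ ♟ · ♟ ♟ ♟ ♟│7
6│· · ♞ · · · · ·│6
5│· · · ♟ · ♝ · ·│5
4│· · · · · · · ·│4
3│· · ♘ · · ♘ · ·│3
2│♙ ♙ ♙ ♙ ♙ ♙ ♙ ♙│2
1│♖ · ♗ ♕ ♔ ♗ ♖ ·│1
  ─────────────────
  a b c d e f g h

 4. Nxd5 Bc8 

  a b c d e f g h
  ─────────────────
8│♜ · ♝ ♛ ♚ ♝ ♞ ♜│8
7│♟ ♟ ♟ · ♟ ♟ ♟ ♟│7
6│· · ♞ · · · · ·│6
5│· · · ♘ · · · ·│5
4│· · · · · · · ·│4
3│· · · · · ♘ · ·│3
2│♙ ♙ ♙ ♙ ♙ ♙ ♙ ♙│2
1│♖ · ♗ ♕ ♔ ♗ ♖ ·│1
  ─────────────────
  a b c d e f g h

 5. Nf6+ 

  a b c d e f g h
  ─────────────────
8│♜ · ♝ ♛ ♚ ♝ ♞ ♜│8
7│♟ ♟ ♟ · ♟ ♟ ♟ ♟│7
6│· · ♞ · · ♘ · ·│6
5│· · · · · · · ·│5
4│· · · · · · · ·│4
3│· · · · · ♘ · ·│3
2│♙ ♙ ♙ ♙ ♙ ♙ ♙ ♙│2
1│♖ · ♗ ♕ ♔ ♗ ♖ ·│1
  ─────────────────
  a b c d e f g h
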